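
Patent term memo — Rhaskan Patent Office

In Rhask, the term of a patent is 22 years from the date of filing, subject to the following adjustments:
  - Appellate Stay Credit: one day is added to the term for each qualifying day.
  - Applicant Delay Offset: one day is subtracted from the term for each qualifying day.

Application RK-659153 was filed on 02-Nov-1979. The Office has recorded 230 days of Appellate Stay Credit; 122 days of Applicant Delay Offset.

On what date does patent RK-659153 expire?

Base term: filing date + 22 years → 2 November 2001.
Appellate Stay Credit: +230 days → 20 June 2002.
Applicant Delay Offset: −122 days → 18 February 2002.

February 18, 2002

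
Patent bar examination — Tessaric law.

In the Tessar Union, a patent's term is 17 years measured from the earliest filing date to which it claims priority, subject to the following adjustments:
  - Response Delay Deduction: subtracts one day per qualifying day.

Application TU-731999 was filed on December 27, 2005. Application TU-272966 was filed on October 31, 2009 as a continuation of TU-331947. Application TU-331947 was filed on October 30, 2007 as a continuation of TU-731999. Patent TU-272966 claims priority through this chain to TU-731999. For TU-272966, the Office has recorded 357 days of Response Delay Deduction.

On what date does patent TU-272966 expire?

Earliest priority filing: 27 December 2005.
Base term: 27 December 2005 + 17 years → 27 December 2022.
Response Delay Deduction: −357 days → 4 January 2022.

January 4, 2022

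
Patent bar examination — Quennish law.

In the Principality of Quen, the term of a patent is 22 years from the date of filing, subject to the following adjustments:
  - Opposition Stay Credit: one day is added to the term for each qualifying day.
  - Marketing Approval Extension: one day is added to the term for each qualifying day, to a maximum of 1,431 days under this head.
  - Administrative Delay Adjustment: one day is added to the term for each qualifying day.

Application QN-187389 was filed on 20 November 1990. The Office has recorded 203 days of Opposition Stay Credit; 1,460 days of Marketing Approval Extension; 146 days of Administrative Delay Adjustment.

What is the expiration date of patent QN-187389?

Base term: filing date + 22 years → 20 November 2012.
Opposition Stay Credit: +203 days → 11 June 2013.
Marketing Approval Extension: 1460 days claimed exceeds the 1431-day cap, so +1431 days → 12 May 2017.
Administrative Delay Adjustment: +146 days → 5 October 2017.

October 5, 2017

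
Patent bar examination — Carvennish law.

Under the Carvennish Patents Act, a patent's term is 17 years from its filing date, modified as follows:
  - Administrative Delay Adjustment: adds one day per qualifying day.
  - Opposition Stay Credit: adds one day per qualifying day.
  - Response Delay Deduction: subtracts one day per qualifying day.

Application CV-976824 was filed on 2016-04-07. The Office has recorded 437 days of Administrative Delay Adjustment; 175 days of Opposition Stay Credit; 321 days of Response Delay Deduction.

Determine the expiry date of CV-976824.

2034-01-23

Base term: filing date + 17 years → 7 April 2033.
Administrative Delay Adjustment: +437 days → 18 June 2034.
Opposition Stay Credit: +175 days → 10 December 2034.
Response Delay Deduction: −321 days → 23 January 2034.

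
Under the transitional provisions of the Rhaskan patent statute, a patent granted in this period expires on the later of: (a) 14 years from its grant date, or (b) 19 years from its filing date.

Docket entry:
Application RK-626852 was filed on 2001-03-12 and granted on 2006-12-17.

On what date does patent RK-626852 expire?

2020-12-17

(a) grant + 14 years → 17 December 2020.
(b) filing + 19 years → 12 March 2020.
Later of the two: 17 December 2020.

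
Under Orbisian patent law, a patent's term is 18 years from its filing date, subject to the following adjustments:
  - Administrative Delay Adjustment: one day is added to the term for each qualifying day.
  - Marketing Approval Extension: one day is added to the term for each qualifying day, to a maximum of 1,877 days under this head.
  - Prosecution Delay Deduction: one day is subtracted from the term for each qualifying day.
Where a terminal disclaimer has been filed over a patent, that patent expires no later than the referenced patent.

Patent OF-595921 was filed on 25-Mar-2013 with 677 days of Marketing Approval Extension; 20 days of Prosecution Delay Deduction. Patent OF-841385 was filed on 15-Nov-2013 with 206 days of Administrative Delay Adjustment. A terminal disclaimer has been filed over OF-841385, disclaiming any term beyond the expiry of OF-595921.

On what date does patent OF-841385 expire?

Natural term of OF-841385:
  Base: filing + 18 years → 15 November 2031.
  Administrative Delay Adjustment: +206 days → 8 June 2032.
Expiry of referenced patent OF-595921:
  Base: filing + 18 years → 25 March 2031.
  Marketing Approval Extension: 677 days (within the 1877-day cap) → +677 days → 30 January 2033.
  Prosecution Delay Deduction: −20 days → 10 January 2033.
Terminal disclaimer: OF-841385 expires on the earlier of 8 June 2032 and 10 January 2033.

June 8, 2032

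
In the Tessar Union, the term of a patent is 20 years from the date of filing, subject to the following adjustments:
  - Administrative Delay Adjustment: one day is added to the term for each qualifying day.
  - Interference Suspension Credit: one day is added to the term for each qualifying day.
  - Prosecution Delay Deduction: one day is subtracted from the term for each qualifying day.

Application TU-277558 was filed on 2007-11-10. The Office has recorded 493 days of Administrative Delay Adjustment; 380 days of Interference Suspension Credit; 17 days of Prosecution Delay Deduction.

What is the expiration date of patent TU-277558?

Base term: filing date + 20 years → 10 November 2027.
Administrative Delay Adjustment: +493 days → 17 March 2029.
Interference Suspension Credit: +380 days → 1 April 2030.
Prosecution Delay Deduction: −17 days → 15 March 2030.

March 15, 2030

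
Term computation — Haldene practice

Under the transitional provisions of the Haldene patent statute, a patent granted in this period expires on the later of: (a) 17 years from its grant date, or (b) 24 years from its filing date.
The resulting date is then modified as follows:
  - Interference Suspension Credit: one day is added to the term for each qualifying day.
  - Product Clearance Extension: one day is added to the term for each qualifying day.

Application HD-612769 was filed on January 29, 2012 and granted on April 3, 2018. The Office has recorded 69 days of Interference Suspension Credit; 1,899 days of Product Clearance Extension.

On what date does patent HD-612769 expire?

June 19, 2041

(a) grant + 17 years → 3 April 2035.
(b) filing + 24 years → 29 January 2036.
Later of the two: 29 January 2036.
Interference Suspension Credit: +69 days → 7 April 2036.
Product Clearance Extension: +1899 days → 19 June 2041.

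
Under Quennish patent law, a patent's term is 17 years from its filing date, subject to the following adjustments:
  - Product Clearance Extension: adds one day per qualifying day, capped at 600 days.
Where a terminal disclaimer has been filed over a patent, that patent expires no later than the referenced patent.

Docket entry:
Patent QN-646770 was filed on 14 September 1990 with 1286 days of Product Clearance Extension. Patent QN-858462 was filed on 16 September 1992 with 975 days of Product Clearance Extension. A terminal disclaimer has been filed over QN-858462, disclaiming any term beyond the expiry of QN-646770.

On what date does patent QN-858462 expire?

Natural term of QN-858462:
  Base: filing + 17 years → 16 September 2009.
  Product Clearance Extension: 975 days claimed exceeds the 600-day cap, so +600 days → 9 May 2011.
Expiry of referenced patent QN-646770:
  Base: filing + 17 years → 14 September 2007.
  Product Clearance Extension: 1286 days claimed exceeds the 600-day cap, so +600 days → 6 May 2009.
Terminal disclaimer: QN-858462 expires on the earlier of 9 May 2011 and 6 May 2009.

2009-05-06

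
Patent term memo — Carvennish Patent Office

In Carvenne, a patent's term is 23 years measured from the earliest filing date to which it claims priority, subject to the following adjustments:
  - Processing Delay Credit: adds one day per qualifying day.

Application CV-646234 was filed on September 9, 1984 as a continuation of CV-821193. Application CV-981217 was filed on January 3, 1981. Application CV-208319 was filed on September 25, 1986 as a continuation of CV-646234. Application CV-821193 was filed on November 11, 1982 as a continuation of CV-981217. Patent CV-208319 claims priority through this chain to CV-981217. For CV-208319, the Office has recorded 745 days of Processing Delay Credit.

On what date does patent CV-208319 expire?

Earliest priority filing: 3 January 1981.
Base term: 3 January 1981 + 23 years → 3 January 2004.
Processing Delay Credit: +745 days → 17 January 2006.

2006-01-17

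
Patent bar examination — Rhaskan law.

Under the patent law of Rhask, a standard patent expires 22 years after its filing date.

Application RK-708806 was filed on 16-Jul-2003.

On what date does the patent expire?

Filing date + 22 years → 16 July 2025.

2025-07-16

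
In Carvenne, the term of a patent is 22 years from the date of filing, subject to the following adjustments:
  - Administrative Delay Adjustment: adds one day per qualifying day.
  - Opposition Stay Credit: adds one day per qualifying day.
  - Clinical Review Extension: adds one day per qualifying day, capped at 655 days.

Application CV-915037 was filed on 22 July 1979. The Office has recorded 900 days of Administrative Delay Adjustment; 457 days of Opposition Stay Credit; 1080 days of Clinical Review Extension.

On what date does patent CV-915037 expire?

January 24, 2007

Base term: filing date + 22 years → 22 July 2001.
Administrative Delay Adjustment: +900 days → 8 January 2004.
Opposition Stay Credit: +457 days → 9 April 2005.
Clinical Review Extension: 1080 days claimed exceeds the 655-day cap, so +655 days → 24 January 2007.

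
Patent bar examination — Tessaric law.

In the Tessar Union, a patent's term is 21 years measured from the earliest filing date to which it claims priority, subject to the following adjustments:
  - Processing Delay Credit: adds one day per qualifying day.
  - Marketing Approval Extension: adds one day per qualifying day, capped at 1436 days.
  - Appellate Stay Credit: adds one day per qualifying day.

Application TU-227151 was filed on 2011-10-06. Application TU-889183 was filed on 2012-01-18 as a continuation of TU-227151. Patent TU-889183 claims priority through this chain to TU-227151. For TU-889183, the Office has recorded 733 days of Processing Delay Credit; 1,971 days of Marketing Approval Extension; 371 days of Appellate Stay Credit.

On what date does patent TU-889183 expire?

Earliest priority filing: 6 October 2011.
Base term: 6 October 2011 + 21 years → 6 October 2032.
Processing Delay Credit: +733 days → 9 October 2034.
Marketing Approval Extension: 1971 days claimed exceeds the 1436-day cap, so +1436 days → 14 September 2038.
Appellate Stay Credit: +371 days → 20 September 2039.

2039-09-20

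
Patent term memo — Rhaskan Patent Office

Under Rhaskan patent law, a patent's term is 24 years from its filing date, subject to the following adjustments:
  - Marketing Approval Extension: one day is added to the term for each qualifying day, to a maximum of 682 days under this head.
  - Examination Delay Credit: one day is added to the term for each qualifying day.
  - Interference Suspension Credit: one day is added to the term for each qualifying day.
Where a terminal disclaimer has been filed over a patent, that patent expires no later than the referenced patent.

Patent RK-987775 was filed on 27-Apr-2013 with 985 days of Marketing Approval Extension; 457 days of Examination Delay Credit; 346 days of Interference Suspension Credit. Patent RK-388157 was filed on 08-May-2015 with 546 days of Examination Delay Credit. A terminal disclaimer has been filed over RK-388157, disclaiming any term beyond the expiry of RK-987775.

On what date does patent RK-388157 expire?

Natural term of RK-388157:
  Base: filing + 24 years → 8 May 2039.
  Examination Delay Credit: +546 days → 4 November 2040.
Expiry of referenced patent RK-987775:
  Base: filing + 24 years → 27 April 2037.
  Marketing Approval Extension: 985 days claimed exceeds the 682-day cap, so +682 days → 10 March 2039.
  Examination Delay Credit: +457 days → 9 June 2040.
  Interference Suspension Credit: +346 days → 21 May 2041.
Terminal disclaimer: RK-388157 expires on the earlier of 4 November 2040 and 21 May 2041.

November 4, 2040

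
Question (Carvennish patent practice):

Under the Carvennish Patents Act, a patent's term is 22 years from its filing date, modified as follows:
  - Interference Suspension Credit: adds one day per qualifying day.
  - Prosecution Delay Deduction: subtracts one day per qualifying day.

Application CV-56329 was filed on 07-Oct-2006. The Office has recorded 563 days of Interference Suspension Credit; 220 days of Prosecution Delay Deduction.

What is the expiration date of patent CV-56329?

2029-09-15

Base term: filing date + 22 years → 7 October 2028.
Interference Suspension Credit: +563 days → 23 April 2030.
Prosecution Delay Deduction: −220 days → 15 September 2029.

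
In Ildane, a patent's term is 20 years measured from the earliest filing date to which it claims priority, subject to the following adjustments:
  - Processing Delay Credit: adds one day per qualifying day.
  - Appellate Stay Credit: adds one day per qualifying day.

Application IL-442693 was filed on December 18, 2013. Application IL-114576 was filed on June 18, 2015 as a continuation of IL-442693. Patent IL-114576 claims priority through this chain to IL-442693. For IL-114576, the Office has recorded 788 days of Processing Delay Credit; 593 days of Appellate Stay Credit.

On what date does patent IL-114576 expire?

September 29, 2037

Earliest priority filing: 18 December 2013.
Base term: 18 December 2013 + 20 years → 18 December 2033.
Processing Delay Credit: +788 days → 14 February 2036.
Appellate Stay Credit: +593 days → 29 September 2037.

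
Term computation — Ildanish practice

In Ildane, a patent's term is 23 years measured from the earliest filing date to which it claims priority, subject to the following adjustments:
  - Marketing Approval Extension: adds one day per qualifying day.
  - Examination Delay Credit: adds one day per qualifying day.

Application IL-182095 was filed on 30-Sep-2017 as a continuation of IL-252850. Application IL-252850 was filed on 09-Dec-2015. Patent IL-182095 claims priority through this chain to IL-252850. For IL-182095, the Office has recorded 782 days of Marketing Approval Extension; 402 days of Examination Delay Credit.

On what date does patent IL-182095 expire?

2042-03-07

Earliest priority filing: 9 December 2015.
Base term: 9 December 2015 + 23 years → 9 December 2038.
Marketing Approval Extension: +782 days → 29 January 2041.
Examination Delay Credit: +402 days → 7 March 2042.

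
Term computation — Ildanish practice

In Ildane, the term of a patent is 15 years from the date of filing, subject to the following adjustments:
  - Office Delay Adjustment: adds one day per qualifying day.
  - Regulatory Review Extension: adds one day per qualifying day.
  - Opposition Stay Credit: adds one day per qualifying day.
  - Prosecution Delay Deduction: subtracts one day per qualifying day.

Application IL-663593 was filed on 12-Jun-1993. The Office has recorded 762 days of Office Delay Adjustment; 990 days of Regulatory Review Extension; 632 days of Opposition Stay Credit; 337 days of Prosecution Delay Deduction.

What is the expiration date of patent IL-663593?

Base term: filing date + 15 years → 12 June 2008.
Office Delay Adjustment: +762 days → 14 July 2010.
Regulatory Review Extension: +990 days → 30 March 2013.
Opposition Stay Credit: +632 days → 22 December 2014.
Prosecution Delay Deduction: −337 days → 19 January 2014.

2014-01-19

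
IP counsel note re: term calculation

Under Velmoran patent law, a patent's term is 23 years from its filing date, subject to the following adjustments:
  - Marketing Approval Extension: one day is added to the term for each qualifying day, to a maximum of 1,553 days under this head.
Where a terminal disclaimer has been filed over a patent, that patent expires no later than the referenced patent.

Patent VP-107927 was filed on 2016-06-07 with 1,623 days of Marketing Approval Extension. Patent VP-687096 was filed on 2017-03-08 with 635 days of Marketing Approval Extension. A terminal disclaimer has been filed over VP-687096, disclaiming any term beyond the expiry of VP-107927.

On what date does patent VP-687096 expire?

December 3, 2041

Natural term of VP-687096:
  Base: filing + 23 years → 8 March 2040.
  Marketing Approval Extension: 635 days (within the 1553-day cap) → +635 days → 3 December 2041.
Expiry of referenced patent VP-107927:
  Base: filing + 23 years → 7 June 2039.
  Marketing Approval Extension: 1623 days claimed exceeds the 1553-day cap, so +1553 days → 7 September 2043.
Terminal disclaimer: VP-687096 expires on the earlier of 3 December 2041 and 7 September 2043.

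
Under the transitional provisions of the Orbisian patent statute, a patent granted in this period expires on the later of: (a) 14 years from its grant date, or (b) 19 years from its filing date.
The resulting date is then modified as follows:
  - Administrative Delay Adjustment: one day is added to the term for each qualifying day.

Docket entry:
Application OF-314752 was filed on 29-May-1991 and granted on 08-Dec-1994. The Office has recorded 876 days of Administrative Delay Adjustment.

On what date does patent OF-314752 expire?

October 21, 2012

(a) grant + 14 years → 8 December 2008.
(b) filing + 19 years → 29 May 2010.
Later of the two: 29 May 2010.
Administrative Delay Adjustment: +876 days → 21 October 2012.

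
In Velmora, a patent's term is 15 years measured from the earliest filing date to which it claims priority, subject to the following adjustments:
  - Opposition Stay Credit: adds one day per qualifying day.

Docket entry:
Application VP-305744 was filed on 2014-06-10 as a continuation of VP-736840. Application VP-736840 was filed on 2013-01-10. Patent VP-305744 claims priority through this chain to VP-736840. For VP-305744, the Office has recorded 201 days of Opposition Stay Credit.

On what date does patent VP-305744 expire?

Earliest priority filing: 10 January 2013.
Base term: 10 January 2013 + 15 years → 10 January 2028.
Opposition Stay Credit: +201 days → 29 July 2028.

July 29, 2028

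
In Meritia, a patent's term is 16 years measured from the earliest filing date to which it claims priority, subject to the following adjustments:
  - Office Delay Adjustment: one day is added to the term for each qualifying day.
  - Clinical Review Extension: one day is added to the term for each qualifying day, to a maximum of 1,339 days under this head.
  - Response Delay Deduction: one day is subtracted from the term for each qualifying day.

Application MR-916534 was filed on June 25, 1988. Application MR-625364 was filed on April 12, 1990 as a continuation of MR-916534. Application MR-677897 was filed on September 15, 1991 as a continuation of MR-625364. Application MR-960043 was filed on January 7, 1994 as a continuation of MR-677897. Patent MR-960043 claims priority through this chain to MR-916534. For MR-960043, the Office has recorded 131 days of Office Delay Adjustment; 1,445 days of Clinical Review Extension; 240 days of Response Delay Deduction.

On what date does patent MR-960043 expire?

Earliest priority filing: 25 June 1988.
Base term: 25 June 1988 + 16 years → 25 June 2004.
Office Delay Adjustment: +131 days → 3 November 2004.
Clinical Review Extension: 1445 days claimed exceeds the 1339-day cap, so +1339 days → 4 July 2008.
Response Delay Deduction: −240 days → 7 November 2007.

2007-11-07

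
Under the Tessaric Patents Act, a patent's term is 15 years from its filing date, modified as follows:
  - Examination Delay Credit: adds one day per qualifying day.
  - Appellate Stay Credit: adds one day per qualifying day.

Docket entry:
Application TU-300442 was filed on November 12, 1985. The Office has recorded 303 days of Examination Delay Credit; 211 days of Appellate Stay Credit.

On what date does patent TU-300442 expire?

April 10, 2002

Base term: filing date + 15 years → 12 November 2000.
Examination Delay Credit: +303 days → 11 September 2001.
Appellate Stay Credit: +211 days → 10 April 2002.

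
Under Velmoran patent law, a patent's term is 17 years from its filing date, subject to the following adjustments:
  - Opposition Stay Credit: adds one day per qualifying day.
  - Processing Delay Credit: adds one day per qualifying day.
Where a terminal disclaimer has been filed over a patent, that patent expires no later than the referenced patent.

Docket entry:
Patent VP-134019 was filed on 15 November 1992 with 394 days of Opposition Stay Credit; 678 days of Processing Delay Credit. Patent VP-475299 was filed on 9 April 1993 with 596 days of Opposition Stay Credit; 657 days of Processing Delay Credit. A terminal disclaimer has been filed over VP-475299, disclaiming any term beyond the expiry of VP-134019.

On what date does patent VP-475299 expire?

October 22, 2012

Natural term of VP-475299:
  Base: filing + 17 years → 9 April 2010.
  Opposition Stay Credit: +596 days → 26 November 2011.
  Processing Delay Credit: +657 days → 13 September 2013.
Expiry of referenced patent VP-134019:
  Base: filing + 17 years → 15 November 2009.
  Opposition Stay Credit: +394 days → 14 December 2010.
  Processing Delay Credit: +678 days → 22 October 2012.
Terminal disclaimer: VP-475299 expires on the earlier of 13 September 2013 and 22 October 2012.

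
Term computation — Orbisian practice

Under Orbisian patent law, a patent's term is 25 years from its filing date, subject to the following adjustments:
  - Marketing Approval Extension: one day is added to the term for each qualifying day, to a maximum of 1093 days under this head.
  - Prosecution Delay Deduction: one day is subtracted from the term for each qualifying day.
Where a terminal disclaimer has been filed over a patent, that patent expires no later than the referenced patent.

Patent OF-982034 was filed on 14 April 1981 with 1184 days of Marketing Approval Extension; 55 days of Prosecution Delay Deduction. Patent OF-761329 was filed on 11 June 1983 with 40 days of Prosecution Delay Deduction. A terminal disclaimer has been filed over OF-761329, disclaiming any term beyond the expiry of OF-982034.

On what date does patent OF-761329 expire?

Natural term of OF-761329:
  Base: filing + 25 years → 11 June 2008.
  Prosecution Delay Deduction: −40 days → 2 May 2008.
Expiry of referenced patent OF-982034:
  Base: filing + 25 years → 14 April 2006.
  Marketing Approval Extension: 1184 days claimed exceeds the 1093-day cap, so +1093 days → 11 April 2009.
  Prosecution Delay Deduction: −55 days → 15 February 2009.
Terminal disclaimer: OF-761329 expires on the earlier of 2 May 2008 and 15 February 2009.

May 2, 2008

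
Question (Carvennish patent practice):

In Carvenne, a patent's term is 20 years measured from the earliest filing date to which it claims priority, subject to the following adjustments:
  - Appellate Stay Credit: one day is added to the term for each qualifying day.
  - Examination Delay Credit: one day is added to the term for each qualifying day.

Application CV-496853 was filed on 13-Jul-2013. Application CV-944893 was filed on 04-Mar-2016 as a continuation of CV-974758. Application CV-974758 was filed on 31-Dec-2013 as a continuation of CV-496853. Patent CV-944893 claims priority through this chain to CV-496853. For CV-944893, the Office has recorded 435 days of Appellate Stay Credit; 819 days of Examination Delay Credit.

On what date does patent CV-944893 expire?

Earliest priority filing: 13 July 2013.
Base term: 13 July 2013 + 20 years → 13 July 2033.
Appellate Stay Credit: +435 days → 21 September 2034.
Examination Delay Credit: +819 days → 18 December 2036.

December 18, 2036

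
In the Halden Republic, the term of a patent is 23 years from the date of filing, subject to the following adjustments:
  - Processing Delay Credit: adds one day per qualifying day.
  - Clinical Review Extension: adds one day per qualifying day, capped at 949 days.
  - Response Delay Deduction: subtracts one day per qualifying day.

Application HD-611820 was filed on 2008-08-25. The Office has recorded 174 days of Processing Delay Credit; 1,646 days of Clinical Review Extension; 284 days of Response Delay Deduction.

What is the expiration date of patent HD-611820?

Base term: filing date + 23 years → 25 August 2031.
Processing Delay Credit: +174 days → 15 February 2032.
Clinical Review Extension: 1646 days claimed exceeds the 949-day cap, so +949 days → 21 September 2034.
Response Delay Deduction: −284 days → 11 December 2033.

December 11, 2033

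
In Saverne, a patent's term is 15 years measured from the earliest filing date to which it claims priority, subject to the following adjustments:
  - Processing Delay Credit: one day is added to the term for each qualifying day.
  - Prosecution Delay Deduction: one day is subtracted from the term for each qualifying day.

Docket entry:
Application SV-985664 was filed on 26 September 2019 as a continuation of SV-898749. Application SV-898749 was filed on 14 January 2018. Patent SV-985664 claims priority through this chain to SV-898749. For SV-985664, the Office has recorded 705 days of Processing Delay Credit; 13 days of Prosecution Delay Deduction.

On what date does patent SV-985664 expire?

Earliest priority filing: 14 January 2018.
Base term: 14 January 2018 + 15 years → 14 January 2033.
Processing Delay Credit: +705 days → 20 December 2034.
Prosecution Delay Deduction: −13 days → 7 December 2034.

December 7, 2034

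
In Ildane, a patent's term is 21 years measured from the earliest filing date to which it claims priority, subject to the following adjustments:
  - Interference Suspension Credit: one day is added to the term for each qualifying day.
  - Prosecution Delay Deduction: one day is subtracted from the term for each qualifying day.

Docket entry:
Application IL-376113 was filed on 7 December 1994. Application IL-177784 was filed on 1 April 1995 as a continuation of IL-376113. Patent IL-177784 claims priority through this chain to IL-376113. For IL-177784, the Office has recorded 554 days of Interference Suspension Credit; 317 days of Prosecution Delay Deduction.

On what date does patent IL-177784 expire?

Earliest priority filing: 7 December 1994.
Base term: 7 December 1994 + 21 years → 7 December 2015.
Interference Suspension Credit: +554 days → 13 June 2017.
Prosecution Delay Deduction: −317 days → 31 July 2016.

July 31, 2016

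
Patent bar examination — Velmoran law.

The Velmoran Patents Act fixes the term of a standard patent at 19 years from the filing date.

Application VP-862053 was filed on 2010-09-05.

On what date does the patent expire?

Filing date + 19 years → 5 September 2029.

September 5, 2029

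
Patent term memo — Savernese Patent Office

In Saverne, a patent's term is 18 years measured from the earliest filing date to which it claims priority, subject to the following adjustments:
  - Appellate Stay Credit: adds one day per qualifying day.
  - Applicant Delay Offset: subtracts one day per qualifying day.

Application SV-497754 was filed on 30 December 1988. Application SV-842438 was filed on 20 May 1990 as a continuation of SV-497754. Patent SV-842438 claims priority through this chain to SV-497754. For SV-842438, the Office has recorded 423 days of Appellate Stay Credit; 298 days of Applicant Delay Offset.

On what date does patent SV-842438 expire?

Earliest priority filing: 30 December 1988.
Base term: 30 December 1988 + 18 years → 30 December 2006.
Appellate Stay Credit: +423 days → 26 February 2008.
Applicant Delay Offset: −298 days → 4 May 2007.

May 4, 2007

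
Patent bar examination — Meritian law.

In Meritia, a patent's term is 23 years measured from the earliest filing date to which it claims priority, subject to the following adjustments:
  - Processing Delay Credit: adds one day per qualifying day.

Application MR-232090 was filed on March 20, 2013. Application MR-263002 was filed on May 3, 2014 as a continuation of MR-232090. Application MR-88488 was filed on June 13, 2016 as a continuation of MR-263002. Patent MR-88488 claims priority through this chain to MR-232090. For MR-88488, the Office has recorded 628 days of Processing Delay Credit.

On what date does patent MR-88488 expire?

Earliest priority filing: 20 March 2013.
Base term: 20 March 2013 + 23 years → 20 March 2036.
Processing Delay Credit: +628 days → 8 December 2037.

December 8, 2037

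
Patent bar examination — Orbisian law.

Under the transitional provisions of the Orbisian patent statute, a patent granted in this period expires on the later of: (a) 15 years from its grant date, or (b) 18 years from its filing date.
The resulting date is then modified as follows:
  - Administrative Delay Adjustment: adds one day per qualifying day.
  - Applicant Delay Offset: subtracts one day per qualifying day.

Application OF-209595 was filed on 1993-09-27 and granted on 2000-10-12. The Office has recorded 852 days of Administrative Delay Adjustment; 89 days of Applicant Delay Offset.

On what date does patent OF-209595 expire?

(a) grant + 15 years → 12 October 2015.
(b) filing + 18 years → 27 September 2011.
Later of the two: 12 October 2015.
Administrative Delay Adjustment: +852 days → 10 February 2018.
Applicant Delay Offset: −89 days → 13 November 2017.

2017-11-13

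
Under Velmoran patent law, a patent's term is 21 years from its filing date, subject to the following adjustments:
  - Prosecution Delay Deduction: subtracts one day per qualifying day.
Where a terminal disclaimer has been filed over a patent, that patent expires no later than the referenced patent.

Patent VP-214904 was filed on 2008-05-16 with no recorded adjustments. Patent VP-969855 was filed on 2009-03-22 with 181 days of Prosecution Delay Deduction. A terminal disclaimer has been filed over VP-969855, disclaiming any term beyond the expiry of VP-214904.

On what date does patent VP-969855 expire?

Natural term of VP-969855:
  Base: filing + 21 years → 22 March 2030.
  Prosecution Delay Deduction: −181 days → 22 September 2029.
Expiry of referenced patent VP-214904:
  Base: filing + 21 years → 16 May 2029.
Terminal disclaimer: VP-969855 expires on the earlier of 22 September 2029 and 16 May 2029.

May 16, 2029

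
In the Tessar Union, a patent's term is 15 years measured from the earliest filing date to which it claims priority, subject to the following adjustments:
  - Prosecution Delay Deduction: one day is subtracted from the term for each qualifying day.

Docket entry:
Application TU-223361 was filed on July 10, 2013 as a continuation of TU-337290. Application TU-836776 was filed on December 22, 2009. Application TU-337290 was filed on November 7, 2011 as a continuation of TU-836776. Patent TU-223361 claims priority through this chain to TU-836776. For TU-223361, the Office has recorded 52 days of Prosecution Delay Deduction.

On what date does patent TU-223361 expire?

Earliest priority filing: 22 December 2009.
Base term: 22 December 2009 + 15 years → 22 December 2024.
Prosecution Delay Deduction: −52 days → 31 October 2024.

October 31, 2024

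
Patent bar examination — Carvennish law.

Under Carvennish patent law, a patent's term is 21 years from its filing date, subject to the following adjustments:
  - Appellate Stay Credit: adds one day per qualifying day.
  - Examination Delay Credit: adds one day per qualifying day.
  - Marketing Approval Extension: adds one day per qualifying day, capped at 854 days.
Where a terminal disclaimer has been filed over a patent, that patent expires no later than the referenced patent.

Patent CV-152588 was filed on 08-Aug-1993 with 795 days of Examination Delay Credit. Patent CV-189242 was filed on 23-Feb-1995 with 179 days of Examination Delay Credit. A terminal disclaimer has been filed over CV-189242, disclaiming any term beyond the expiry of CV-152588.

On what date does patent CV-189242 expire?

2016-08-20

Natural term of CV-189242:
  Base: filing + 21 years → 23 February 2016.
  Examination Delay Credit: +179 days → 20 August 2016.
Expiry of referenced patent CV-152588:
  Base: filing + 21 years → 8 August 2014.
  Examination Delay Credit: +795 days → 11 October 2016.
Terminal disclaimer: CV-189242 expires on the earlier of 20 August 2016 and 11 October 2016.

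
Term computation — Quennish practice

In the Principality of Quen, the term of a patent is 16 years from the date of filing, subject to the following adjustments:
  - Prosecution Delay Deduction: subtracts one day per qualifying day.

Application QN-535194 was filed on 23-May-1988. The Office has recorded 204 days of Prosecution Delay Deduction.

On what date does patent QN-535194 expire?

Base term: filing date + 16 years → 23 May 2004.
Prosecution Delay Deduction: −204 days → 1 November 2003.

November 1, 2003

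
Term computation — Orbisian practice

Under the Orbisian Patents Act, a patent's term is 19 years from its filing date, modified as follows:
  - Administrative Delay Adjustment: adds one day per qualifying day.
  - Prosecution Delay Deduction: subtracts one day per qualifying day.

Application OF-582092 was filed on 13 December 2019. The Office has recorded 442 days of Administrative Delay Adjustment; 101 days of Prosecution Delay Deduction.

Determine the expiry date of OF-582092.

Base term: filing date + 19 years → 13 December 2038.
Administrative Delay Adjustment: +442 days → 28 February 2040.
Prosecution Delay Deduction: −101 days → 19 November 2039.

November 19, 2039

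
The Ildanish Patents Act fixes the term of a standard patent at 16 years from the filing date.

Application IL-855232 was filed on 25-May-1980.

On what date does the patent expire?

Filing date + 16 years → 25 May 1996.

1996-05-25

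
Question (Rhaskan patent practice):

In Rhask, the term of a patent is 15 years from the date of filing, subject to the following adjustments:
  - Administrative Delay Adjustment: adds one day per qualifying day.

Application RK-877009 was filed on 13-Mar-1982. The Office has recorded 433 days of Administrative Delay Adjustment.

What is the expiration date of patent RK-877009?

1998-05-20

Base term: filing date + 15 years → 13 March 1997.
Administrative Delay Adjustment: +433 days → 20 May 1998.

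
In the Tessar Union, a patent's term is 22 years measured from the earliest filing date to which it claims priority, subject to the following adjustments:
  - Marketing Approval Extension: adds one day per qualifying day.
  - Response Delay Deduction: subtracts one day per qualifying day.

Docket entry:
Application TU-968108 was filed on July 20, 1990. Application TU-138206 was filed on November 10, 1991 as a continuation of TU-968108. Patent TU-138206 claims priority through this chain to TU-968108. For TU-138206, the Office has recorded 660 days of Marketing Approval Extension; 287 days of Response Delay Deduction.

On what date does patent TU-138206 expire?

July 28, 2013

Earliest priority filing: 20 July 1990.
Base term: 20 July 1990 + 22 years → 20 July 2012.
Marketing Approval Extension: +660 days → 11 May 2014.
Response Delay Deduction: −287 days → 28 July 2013.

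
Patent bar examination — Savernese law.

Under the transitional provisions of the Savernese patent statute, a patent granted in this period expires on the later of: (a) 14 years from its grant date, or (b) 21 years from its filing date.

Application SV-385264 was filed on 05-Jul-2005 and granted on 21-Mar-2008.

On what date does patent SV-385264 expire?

2026-07-05

(a) grant + 14 years → 21 March 2022.
(b) filing + 21 years → 5 July 2026.
Later of the two: 5 July 2026.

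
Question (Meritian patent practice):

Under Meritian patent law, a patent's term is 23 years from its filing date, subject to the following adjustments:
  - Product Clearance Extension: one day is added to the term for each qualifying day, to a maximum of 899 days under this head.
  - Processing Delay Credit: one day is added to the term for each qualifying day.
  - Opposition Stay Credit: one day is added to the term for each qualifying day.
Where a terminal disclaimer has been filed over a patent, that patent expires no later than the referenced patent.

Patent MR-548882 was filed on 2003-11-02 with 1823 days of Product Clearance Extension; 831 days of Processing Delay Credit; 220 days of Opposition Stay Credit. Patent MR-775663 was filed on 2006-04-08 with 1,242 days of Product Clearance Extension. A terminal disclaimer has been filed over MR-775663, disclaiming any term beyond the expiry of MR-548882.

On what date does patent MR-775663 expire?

Natural term of MR-775663:
  Base: filing + 23 years → 8 April 2029.
  Product Clearance Extension: 1242 days claimed exceeds the 899-day cap, so +899 days → 24 September 2031.
Expiry of referenced patent MR-548882:
  Base: filing + 23 years → 2 November 2026.
  Product Clearance Extension: 1823 days claimed exceeds the 899-day cap, so +899 days → 19 April 2029.
  Processing Delay Credit: +831 days → 29 July 2031.
  Opposition Stay Credit: +220 days → 5 March 2032.
Terminal disclaimer: MR-775663 expires on the earlier of 24 September 2031 and 5 March 2032.

2031-09-24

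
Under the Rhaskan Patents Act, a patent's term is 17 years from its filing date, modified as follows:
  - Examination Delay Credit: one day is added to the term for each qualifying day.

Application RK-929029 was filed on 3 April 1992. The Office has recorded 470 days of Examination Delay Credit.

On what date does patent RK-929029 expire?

Base term: filing date + 17 years → 3 April 2009.
Examination Delay Credit: +470 days → 17 July 2010.

2010-07-17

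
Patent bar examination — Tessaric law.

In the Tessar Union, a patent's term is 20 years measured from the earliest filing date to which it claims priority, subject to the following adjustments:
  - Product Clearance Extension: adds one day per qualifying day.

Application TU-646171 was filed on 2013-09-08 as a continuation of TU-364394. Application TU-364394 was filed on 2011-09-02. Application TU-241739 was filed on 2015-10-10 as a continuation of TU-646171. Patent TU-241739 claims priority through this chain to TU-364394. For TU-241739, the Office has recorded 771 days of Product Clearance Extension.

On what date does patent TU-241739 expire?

October 12, 2033

Earliest priority filing: 2 September 2011.
Base term: 2 September 2011 + 20 years → 2 September 2031.
Product Clearance Extension: +771 days → 12 October 2033.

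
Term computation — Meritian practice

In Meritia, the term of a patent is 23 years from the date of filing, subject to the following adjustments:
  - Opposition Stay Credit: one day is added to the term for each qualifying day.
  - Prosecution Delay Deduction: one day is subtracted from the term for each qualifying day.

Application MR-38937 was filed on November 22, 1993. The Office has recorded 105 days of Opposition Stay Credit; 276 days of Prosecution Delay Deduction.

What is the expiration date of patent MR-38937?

2016-06-04

Base term: filing date + 23 years → 22 November 2016.
Opposition Stay Credit: +105 days → 7 March 2017.
Prosecution Delay Deduction: −276 days → 4 June 2016.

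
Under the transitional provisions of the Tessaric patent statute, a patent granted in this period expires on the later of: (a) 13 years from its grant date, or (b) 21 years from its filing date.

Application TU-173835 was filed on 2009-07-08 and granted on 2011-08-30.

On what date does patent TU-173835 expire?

2030-07-08

(a) grant + 13 years → 30 August 2024.
(b) filing + 21 years → 8 July 2030.
Later of the two: 8 July 2030.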